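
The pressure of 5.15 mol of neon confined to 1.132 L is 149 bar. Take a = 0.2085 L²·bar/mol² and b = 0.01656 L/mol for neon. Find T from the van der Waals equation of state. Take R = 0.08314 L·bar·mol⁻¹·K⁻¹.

T ≈ 374.8 K

T = (P + a n²/V²)(V − nb)/(nR)
P + a n²/V² = 149 + (0.2085)(5.15)²/(1.132)² = 153.32 bar
V − nb = 1.132 − (5.15)(0.01656) = 1.0467 L
T = (153.32)(1.0467)/((5.15)(0.08314)) = 374.8 K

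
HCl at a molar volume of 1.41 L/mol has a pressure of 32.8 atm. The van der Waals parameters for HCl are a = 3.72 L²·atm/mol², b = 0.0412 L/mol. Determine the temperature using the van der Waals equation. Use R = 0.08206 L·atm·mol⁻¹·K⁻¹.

T ≈ 578.3 K

T = (P + a/V_m²)(V_m − b)/R
P + a/V_m² = 32.8 + 3.72/(1.41)² = 34.671 atm
V_m − b = 1.41 − 0.0412 = 1.3688 L/mol
T = (34.671)(1.3688)/0.08206 = 578.3 K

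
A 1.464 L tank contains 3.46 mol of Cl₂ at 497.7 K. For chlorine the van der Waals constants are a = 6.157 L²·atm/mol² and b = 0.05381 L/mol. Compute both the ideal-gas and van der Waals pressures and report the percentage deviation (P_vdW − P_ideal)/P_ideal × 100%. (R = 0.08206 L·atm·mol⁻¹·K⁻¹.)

Ideal: P_ideal = nRT/V = (3.46)(0.08206)(497.7)/1.464 = 96.5237 atm
vdW: P = nRT/(V − nb) − a n²/V² = 141.311/1.27782 − 73.7091/2.14330 = 110.588 − 34.3905 = 76.198 atm
% deviation = (76.198 − 96.5237)/96.5237 × 100% = -21.06%

-21.06 %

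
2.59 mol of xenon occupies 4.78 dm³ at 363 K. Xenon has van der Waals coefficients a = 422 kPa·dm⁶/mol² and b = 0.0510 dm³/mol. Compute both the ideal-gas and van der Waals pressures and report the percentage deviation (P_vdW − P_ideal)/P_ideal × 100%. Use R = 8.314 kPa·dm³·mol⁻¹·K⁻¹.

Ideal: P_ideal = nRT/V = (2.59)(8.314)(363)/4.78 = 1635.27 kPa
vdW: P = nRT/(V − nb) − a n²/V² = 7816.57/4.64791 − 2830.82/22.8484 = 1681.74 − 123.896 = 1557.84 kPa
% deviation = (1557.84 − 1635.27)/1635.27 × 100% = -4.73%

-4.73 %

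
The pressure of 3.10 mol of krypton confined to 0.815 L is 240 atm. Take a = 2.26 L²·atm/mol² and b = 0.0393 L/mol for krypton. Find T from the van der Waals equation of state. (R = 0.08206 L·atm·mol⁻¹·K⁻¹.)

T ≈ 743.1 K

T = (P + a n²/V²)(V − nb)/(nR)
P + a n²/V² = 240 + (2.26)(3.10)²/(0.815)² = 272.70 atm
V − nb = 0.815 − (3.10)(0.0393) = 0.69317 L
T = (272.70)(0.69317)/((3.10)(0.08206)) = 743.1 K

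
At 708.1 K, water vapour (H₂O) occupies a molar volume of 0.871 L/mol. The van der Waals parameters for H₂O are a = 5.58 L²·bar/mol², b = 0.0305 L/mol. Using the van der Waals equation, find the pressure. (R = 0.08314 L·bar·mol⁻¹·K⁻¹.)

P = RT/(V_m − b) − a/V_m²
RT/(V_m − b) = (0.08314)(708.1)/(0.871 − 0.0305) = 58.871/0.84050 = 70.043 bar
a/V_m² = 5.58/(0.871)² = 7.3553 bar
P = 70.043 − 7.3553 = 62.69 bar

P ≈ 62.69 bar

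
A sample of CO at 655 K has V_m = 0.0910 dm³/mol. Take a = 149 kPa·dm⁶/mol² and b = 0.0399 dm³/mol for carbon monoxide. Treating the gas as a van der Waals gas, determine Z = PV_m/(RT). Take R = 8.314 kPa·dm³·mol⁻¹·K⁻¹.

P = RT/(V_m − b) − a/V_m² = (8.314)(655)/(0.0910 − 0.0399) − 149/(0.0910)²
  = 5445.7/0.051100 − 17993 = 106569 − 17993 = 88576 kPa
Z = PV_m/(RT) = (88576)(0.0910)/((8.314)(655)) = 8060.4/5445.7 = 1.480

Z ≈ 1.480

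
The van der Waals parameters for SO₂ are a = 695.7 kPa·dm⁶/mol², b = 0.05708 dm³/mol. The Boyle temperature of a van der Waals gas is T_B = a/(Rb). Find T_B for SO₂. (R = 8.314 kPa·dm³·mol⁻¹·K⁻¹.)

For a van der Waals gas the second virial coefficient B₂ = b − a/(RT) vanishes at T_B = a/(Rb).
T_B = 695.7/(8.314×0.05708) = 695.7/0.47456 = 1466 K

T_B ≈ 1466 K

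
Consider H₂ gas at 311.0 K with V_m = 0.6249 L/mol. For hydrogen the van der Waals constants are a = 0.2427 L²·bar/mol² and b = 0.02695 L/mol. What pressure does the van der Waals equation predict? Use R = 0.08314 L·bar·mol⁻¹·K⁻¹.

P = RT/(V_m − b) − a/V_m²
RT/(V_m − b) = (0.08314)(311.0)/(0.6249 − 0.02695) = 25.857/0.59795 = 43.243 bar
a/V_m² = 0.2427/(0.6249)² = 0.62151 bar
P = 43.243 − 0.62151 = 42.62 bar

P ≈ 42.62 bar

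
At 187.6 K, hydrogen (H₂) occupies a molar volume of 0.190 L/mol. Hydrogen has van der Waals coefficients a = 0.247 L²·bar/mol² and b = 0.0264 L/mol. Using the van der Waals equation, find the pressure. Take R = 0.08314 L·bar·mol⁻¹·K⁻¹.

P = RT/(V_m − b) − a/V_m²
RT/(V_m − b) = (0.08314)(187.6)/(0.190 − 0.0264) = 15.597/0.16360 = 95.336 bar
a/V_m² = 0.247/(0.190)² = 6.8421 bar
P = 95.336 − 6.8421 = 88.49 bar

P ≈ 88.49 bar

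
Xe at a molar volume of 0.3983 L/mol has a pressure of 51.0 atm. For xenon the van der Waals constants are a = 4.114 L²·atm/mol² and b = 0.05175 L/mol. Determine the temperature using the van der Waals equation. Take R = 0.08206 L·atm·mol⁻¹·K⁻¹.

T ≈ 324.9 K

T = (P + a/V_m²)(V_m − b)/R
P + a/V_m² = 51.0 + 4.114/(0.3983)² = 76.932 atm
V_m − b = 0.3983 − 0.05175 = 0.34655 L/mol
T = (76.932)(0.34655)/0.08206 = 324.9 K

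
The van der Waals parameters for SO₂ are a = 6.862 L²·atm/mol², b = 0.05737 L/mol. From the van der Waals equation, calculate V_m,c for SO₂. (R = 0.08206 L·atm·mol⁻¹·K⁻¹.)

V_m,c ≈ 0.1721 L/mol

For a van der Waals gas, V_m,c = 3b.
V_m,c = 3×0.05737 = 0.1721 L/mol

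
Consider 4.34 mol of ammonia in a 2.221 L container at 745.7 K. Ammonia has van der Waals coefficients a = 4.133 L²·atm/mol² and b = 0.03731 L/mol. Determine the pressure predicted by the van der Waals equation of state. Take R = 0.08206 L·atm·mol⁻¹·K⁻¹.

P = nRT/(V − nb) − a n²/V²
nRT/(V − nb) = (4.34)(0.08206)(745.7)/(2.221 − 4.34×0.03731) = 265.57/2.0591 = 128.97 atm
a n²/V² = (4.133)(4.34)²/(2.221)² = 15.781 atm
P = 128.97 − 15.781 = 113.2 atm

P ≈ 113.2 atm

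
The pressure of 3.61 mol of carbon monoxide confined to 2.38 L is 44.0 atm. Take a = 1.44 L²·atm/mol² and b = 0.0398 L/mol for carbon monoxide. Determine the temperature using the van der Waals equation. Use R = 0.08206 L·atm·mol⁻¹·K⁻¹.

T = (P + a n²/V²)(V − nb)/(nR)
P + a n²/V² = 44.0 + (1.44)(3.61)²/(2.38)² = 47.313 atm
V − nb = 2.38 − (3.61)(0.0398) = 2.2363 L
T = (47.313)(2.2363)/((3.61)(0.08206)) = 357.2 K

T ≈ 357.2 K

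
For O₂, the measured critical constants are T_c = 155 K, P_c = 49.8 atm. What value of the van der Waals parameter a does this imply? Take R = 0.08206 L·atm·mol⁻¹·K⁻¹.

a ≈ 1.371 L²·atm/mol²

From T_c = 8a/(27Rb) and P_c = a/(27b²): a = 27 R² T_c²/(64 P_c).
a = 27×(0.08206)²×(155)²/(64×49.8) = 4368.1/3187.2 = 1.371 L²·atm/mol²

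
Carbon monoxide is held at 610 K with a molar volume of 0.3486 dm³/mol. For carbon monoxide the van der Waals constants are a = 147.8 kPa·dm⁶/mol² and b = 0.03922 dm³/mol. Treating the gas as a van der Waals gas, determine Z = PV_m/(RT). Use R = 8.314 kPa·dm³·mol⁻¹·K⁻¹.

P = RT/(V_m − b) − a/V_m² = (8.314)(610)/(0.3486 − 0.03922) − 147.8/(0.3486)²
  = 5071.5/0.30938 − 1216.2 = 16392 − 1216.2 = 15176 kPa
Z = PV_m/(RT) = (15176)(0.3486)/((8.314)(610)) = 5290.4/5071.5 = 1.043

Z ≈ 1.043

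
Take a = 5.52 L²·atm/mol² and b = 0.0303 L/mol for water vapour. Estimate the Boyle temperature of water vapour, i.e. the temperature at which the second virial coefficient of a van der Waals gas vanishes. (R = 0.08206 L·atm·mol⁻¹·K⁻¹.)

For a van der Waals gas the second virial coefficient B₂ = b − a/(RT) vanishes at T_B = a/(Rb).
T_B = 5.52/(0.08206×0.0303) = 5.52/0.0024864 = 2220 K

T_B ≈ 2220 K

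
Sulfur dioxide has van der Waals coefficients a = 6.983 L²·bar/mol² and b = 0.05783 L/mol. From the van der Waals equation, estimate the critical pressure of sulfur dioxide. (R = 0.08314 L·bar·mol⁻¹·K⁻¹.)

For a van der Waals gas, P_c = a/(27b²).
P_c = 6.983/(27×(0.05783)²) = 6.983/0.090296 = 77.33 bar

P_c ≈ 77.33 bar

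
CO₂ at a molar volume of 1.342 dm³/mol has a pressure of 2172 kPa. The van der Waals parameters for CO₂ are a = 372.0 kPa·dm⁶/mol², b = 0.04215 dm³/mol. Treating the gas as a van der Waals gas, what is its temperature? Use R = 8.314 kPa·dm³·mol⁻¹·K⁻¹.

T ≈ 371.9 K

T = (P + a/V_m²)(V_m − b)/R
P + a/V_m² = 2172 + 372.0/(1.342)² = 2378.6 kPa
V_m − b = 1.342 − 0.04215 = 1.2999 dm³/mol
T = (2378.6)(1.2999)/8.314 = 371.9 K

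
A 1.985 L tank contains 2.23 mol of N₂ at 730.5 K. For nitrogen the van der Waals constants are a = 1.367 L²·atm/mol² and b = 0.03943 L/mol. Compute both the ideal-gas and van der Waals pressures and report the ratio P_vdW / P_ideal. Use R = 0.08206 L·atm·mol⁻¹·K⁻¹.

Ideal: P_ideal = nRT/V = (2.23)(0.08206)(730.5)/1.985 = 67.3436 atm
vdW: P = nRT/(V − nb) − a n²/V² = 133.677/1.89707 − 6.79795/3.94023 = 70.4650 − 1.72527 = 68.7397 atm
Ratio = 68.7397/67.3436 = 1.021

P_vdW / P_ideal ≈ 1.021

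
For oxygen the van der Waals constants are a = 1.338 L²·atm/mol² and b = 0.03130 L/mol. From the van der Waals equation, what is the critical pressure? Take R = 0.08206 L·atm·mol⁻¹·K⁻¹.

For a van der Waals gas, P_c = a/(27b²).
P_c = 1.338/(27×(0.03130)²) = 1.338/0.026452 = 50.58 atm

P_c ≈ 50.58 atm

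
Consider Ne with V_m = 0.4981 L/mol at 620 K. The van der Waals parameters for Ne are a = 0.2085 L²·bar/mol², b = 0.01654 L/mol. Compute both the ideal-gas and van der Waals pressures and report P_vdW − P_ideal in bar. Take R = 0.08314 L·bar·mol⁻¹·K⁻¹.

Ideal: P_ideal = RT/V_m = (0.08314)(620)/0.4981 = 103.487 bar
vdW: P = RT/(V_m − b) − a/V_m² = 51.5468/0.481560 − 0.2085/0.248104 = 107.041 − 0.840373 = 106.201 bar
ΔP = 106.201 − 103.487 = 2.71 bar

ΔP ≈ 2.71 bar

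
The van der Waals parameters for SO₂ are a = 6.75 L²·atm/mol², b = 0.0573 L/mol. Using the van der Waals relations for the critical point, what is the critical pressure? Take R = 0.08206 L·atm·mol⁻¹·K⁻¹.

P_c ≈ 76.14 atm

For a van der Waals gas, P_c = a/(27b²).
P_c = 6.75/(27×(0.0573)²) = 6.75/0.088649 = 76.14 atm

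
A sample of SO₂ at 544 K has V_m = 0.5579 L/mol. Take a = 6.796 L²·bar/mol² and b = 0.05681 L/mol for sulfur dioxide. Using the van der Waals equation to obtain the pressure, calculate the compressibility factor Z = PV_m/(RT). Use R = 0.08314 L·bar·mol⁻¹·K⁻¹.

Z ≈ 0.8440

P = RT/(V_m − b) − a/V_m² = (0.08314)(544)/(0.5579 − 0.05681) − 6.796/(0.5579)²
  = 45.228/0.50109 − 21.834 = 90.259 − 21.834 = 68.425 bar
Z = PV_m/(RT) = (68.425)(0.5579)/((0.08314)(544)) = 38.174/45.228 = 0.8440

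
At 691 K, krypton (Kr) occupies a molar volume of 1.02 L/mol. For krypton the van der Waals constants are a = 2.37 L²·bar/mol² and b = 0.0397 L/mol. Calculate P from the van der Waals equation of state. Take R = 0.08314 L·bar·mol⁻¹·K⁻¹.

P = RT/(V_m − b) − a/V_m²
RT/(V_m − b) = (0.08314)(691)/(1.02 − 0.0397) = 57.450/0.98030 = 58.605 bar
a/V_m² = 2.37/(1.02)² = 2.2780 bar
P = 58.605 − 2.2780 = 56.33 bar

P ≈ 56.33 bar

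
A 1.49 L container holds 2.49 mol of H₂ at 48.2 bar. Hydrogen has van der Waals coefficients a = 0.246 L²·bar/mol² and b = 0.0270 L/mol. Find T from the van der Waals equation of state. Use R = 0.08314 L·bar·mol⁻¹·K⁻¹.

T ≈ 336.0 K

T = (P + a n²/V²)(V − nb)/(nR)
P + a n²/V² = 48.2 + (0.246)(2.49)²/(1.49)² = 48.887 bar
V − nb = 1.49 − (2.49)(0.0270) = 1.4228 L
T = (48.887)(1.4228)/((2.49)(0.08314)) = 336.0 K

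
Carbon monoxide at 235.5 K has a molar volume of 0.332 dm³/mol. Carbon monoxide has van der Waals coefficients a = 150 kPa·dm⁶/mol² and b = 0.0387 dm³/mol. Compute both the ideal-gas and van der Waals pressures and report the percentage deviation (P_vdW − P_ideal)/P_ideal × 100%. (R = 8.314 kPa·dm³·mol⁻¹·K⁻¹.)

Ideal: P_ideal = RT/V_m = (8.314)(235.5)/0.332 = 5897.43 kPa
vdW: P = RT/(V_m − b) − a/V_m² = 1957.95/0.293300 − 150/0.110224 = 6675.59 − 1360.87 = 5314.72 kPa
% deviation = (5314.72 − 5897.43)/5897.43 × 100% = -9.88%

-9.88 %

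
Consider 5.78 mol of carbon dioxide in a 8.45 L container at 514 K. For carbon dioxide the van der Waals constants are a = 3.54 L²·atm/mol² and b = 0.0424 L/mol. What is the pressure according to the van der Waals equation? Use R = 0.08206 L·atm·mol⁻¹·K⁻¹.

P = nRT/(V − nb) − a n²/V²
nRT/(V − nb) = (5.78)(0.08206)(514)/(8.45 − 5.78×0.0424) = 243.79/8.2049 = 29.713 atm
a n²/V² = (3.54)(5.78)²/(8.45)² = 1.6563 atm
P = 29.713 − 1.6563 = 28.06 atm

P ≈ 28.06 atm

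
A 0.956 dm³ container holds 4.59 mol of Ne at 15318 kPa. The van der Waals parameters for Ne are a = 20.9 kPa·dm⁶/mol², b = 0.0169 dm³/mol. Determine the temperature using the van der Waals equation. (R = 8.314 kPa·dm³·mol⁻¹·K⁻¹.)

T ≈ 363.7 K

T = (P + a n²/V²)(V − nb)/(nR)
P + a n²/V² = 15318 + (20.9)(4.59)²/(0.956)² = 15800 kPa
V − nb = 0.956 − (4.59)(0.0169) = 0.87843 dm³
T = (15800)(0.87843)/((4.59)(8.314)) = 363.7 K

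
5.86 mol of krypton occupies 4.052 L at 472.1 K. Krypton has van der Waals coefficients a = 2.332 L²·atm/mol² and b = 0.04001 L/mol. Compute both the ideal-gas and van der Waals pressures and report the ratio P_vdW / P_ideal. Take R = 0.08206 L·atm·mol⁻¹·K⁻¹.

P_vdW / P_ideal ≈ 0.9744

Ideal: P_ideal = nRT/V = (5.86)(0.08206)(472.1)/4.052 = 56.0265 atm
vdW: P = nRT/(V − nb) − a n²/V² = 227.019/3.81754 − 80.0799/16.4187 = 59.4674 − 4.87736 = 54.5900 atm
Ratio = 54.5900/56.0265 = 0.9744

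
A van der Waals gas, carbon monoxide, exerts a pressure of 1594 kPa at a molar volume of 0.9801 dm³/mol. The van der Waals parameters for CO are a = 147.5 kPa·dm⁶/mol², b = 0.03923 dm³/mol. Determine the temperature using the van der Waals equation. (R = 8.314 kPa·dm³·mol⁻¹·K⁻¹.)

T = (P + a/V_m²)(V_m − b)/R
P + a/V_m² = 1594 + 147.5/(0.9801)² = 1747.6 kPa
V_m − b = 0.9801 − 0.03923 = 0.94087 dm³/mol
T = (1747.6)(0.94087)/8.314 = 197.8 K

T ≈ 197.8 K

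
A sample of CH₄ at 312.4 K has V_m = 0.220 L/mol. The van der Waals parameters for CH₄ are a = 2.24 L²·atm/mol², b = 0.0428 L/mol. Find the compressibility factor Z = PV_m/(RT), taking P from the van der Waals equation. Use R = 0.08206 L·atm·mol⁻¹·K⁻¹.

P = RT/(V_m − b) − a/V_m² = (0.08206)(312.4)/(0.220 − 0.0428) − 2.24/(0.220)²
  = 25.636/0.17720 − 46.281 = 144.67 − 46.281 = 98.39 atm
Z = PV_m/(RT) = (98.39)(0.220)/((0.08206)(312.4)) = 21.646/25.636 = 0.8444

Z ≈ 0.8444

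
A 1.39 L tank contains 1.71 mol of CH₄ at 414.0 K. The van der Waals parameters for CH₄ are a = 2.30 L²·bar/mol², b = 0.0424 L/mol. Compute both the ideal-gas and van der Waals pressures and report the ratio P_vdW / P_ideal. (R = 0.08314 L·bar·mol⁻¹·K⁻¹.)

P_vdW / P_ideal ≈ 0.9728

Ideal: P_ideal = nRT/V = (1.71)(0.08314)(414.0)/1.39 = 42.3440 bar
vdW: P = nRT/(V − nb) − a n²/V² = 58.8581/1.31750 − 6.72543/1.93210 = 44.6741 − 3.48089 = 41.1932 bar
Ratio = 41.1932/42.3440 = 0.9728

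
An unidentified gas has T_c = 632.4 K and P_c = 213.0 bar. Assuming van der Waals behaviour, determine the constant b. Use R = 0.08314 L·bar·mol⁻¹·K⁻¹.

b ≈ 0.03086 L/mol

From T_c = 8a/(27Rb) and P_c = a/(27b²): b = R T_c/(8 P_c).
b = (0.08314)(632.4)/(8×213.0) = 52.578/1704.0 = 0.03086 L/mol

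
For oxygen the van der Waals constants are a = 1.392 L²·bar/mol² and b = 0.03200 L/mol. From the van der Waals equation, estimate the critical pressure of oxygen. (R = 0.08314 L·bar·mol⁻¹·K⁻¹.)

For a van der Waals gas, P_c = a/(27b²).
P_c = 1.392/(27×(0.03200)²) = 1.392/0.027648 = 50.35 bar

P_c ≈ 50.35 bar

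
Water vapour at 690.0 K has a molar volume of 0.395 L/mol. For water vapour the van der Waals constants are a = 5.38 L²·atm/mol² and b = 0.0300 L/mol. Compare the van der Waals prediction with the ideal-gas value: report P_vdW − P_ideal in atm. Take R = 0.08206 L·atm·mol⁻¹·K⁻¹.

Ideal: P_ideal = RT/V_m = (0.08206)(690.0)/0.395 = 143.345 atm
vdW: P = RT/(V_m − b) − a/V_m² = 56.6214/0.365000 − 5.38/0.156025 = 155.127 − 34.4817 = 120.645 atm
ΔP = 120.645 − 143.345 = -22.70 atm

ΔP ≈ -22.70 atm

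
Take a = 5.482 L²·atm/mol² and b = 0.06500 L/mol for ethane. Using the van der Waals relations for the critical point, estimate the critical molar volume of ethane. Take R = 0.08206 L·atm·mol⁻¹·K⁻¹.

V_m,c ≈ 0.1950 L/mol

For a van der Waals gas, V_m,c = 3b.
V_m,c = 3×0.06500 = 0.1950 L/mol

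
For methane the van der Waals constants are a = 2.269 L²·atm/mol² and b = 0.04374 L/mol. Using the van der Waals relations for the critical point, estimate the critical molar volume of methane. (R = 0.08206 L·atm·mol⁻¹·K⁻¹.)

For a van der Waals gas, V_m,c = 3b.
V_m,c = 3×0.04374 = 0.1312 L/mol

V_m,c ≈ 0.1312 L/mol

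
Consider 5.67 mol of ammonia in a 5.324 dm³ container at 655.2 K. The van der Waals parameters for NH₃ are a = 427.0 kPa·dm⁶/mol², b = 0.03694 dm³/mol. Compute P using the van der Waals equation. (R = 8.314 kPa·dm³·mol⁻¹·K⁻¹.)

P = nRT/(V − nb) − a n²/V²
nRT/(V − nb) = (5.67)(8.314)(655.2)/(5.324 − 5.67×0.03694) = 30886/5.1146 = 6038.8 kPa
a n²/V² = (427.0)(5.67)²/(5.324)² = 484.30 kPa
P = 6038.8 − 484.30 = 5555 kPa

P ≈ 5555 kPa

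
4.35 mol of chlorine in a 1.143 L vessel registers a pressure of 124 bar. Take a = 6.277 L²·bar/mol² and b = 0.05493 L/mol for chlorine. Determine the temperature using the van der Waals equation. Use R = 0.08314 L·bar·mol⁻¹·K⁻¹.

T ≈ 537.2 K

T = (P + a n²/V²)(V − nb)/(nR)
P + a n²/V² = 124 + (6.277)(4.35)²/(1.143)² = 214.92 bar
V − nb = 1.143 − (4.35)(0.05493) = 0.90405 L
T = (214.92)(0.90405)/((4.35)(0.08314)) = 537.2 K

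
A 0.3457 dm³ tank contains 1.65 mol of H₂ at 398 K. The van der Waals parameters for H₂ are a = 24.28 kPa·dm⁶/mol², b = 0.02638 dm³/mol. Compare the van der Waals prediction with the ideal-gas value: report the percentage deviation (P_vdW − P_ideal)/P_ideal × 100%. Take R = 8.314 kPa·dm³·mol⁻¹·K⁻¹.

10.90 %

Ideal: P_ideal = nRT/V = (1.65)(8.314)(398)/0.3457 = 15793.5 kPa
vdW: P = nRT/(V − nb) − a n²/V² = 5459.80/0.302173 − 66.1023/0.119508 = 18068.5 − 553.120 = 17515.4 kPa
% deviation = (17515.4 − 15793.5)/15793.5 × 100% = 10.90%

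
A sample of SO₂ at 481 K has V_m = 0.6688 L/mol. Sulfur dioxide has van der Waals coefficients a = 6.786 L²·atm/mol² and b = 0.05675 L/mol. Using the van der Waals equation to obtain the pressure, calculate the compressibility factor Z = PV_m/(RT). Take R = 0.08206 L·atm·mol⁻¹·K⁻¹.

P = RT/(V_m − b) − a/V_m² = (0.08206)(481)/(0.6688 − 0.05675) − 6.786/(0.6688)²
  = 39.471/0.61205 − 15.171 = 64.490 − 15.171 = 49.319 atm
Z = PV_m/(RT) = (49.319)(0.6688)/((0.08206)(481)) = 32.985/39.471 = 0.8357

Z ≈ 0.8357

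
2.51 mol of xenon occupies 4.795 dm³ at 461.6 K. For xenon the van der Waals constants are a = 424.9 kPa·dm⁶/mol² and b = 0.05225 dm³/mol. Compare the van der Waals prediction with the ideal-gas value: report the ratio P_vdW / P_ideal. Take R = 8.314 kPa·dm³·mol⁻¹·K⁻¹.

Ideal: P_ideal = nRT/V = (2.51)(8.314)(461.6)/4.795 = 2008.91 kPa
vdW: P = nRT/(V − nb) − a n²/V² = 9632.73/4.66385 − 2676.91/22.9920 = 2065.40 − 116.428 = 1948.97 kPa
Ratio = 1948.97/2008.91 = 0.9702

P_vdW / P_ideal ≈ 0.9702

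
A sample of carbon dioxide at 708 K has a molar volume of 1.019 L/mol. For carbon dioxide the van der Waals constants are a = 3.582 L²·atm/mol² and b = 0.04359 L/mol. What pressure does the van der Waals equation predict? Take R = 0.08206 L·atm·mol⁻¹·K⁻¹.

P = RT/(V_m − b) − a/V_m²
RT/(V_m − b) = (0.08206)(708)/(1.019 − 0.04359) = 58.098/0.97541 = 59.563 atm
a/V_m² = 3.582/(1.019)² = 3.4497 atm
P = 59.563 − 3.4497 = 56.11 atm

P ≈ 56.11 atm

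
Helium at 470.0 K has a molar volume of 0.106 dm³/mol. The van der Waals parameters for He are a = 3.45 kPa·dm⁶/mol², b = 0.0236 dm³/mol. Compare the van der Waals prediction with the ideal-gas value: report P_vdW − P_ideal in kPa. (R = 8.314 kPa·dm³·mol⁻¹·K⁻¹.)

Ideal: P_ideal = RT/V_m = (8.314)(470.0)/0.106 = 36864.0 kPa
vdW: P = RT/(V_m − b) − a/V_m² = 3907.58/0.0824000 − 3.45/0.0112360 = 47422.1 − 307.049 = 47115.1 kPa
ΔP = 47115.1 − 36864.0 = 10251 kPa

ΔP ≈ 10251 kPa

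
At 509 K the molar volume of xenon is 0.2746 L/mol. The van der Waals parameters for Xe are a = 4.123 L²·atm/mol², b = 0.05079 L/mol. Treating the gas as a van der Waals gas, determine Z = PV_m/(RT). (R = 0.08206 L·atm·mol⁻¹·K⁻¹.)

P = RT/(V_m − b) − a/V_m² = (0.08206)(509)/(0.2746 − 0.05079) − 4.123/(0.2746)²
  = 41.769/0.22381 − 54.678 = 186.63 − 54.678 = 131.95 atm
Z = PV_m/(RT) = (131.95)(0.2746)/((0.08206)(509)) = 36.233/41.769 = 0.8675

Z ≈ 0.8675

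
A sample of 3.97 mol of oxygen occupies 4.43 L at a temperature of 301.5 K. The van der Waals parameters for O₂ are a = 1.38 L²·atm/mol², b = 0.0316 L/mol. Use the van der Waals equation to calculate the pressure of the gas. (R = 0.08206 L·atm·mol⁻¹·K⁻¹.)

P ≈ 21.71 atm

P = nRT/(V − nb) − a n²/V²
nRT/(V − nb) = (3.97)(0.08206)(301.5)/(4.43 − 3.97×0.0316) = 98.222/4.3045 = 22.818 atm
a n²/V² = (1.38)(3.97)²/(4.43)² = 1.1083 atm
P = 22.818 − 1.1083 = 21.71 atm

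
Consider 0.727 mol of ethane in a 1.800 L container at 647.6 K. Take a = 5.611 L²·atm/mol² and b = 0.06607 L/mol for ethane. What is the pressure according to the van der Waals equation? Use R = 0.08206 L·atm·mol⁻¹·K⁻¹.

P ≈ 21.14 atm

P = nRT/(V − nb) − a n²/V²
nRT/(V − nb) = (0.727)(0.08206)(647.6)/(1.800 − 0.727×0.06607) = 38.634/1.7520 = 22.051 atm
a n²/V² = (5.611)(0.727)²/(1.800)² = 0.91530 atm
P = 22.051 − 0.91530 = 21.14 atm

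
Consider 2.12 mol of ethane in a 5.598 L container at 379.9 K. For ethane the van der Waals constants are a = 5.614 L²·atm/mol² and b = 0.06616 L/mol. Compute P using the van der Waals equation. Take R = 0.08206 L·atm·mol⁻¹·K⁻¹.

P = nRT/(V − nb) − a n²/V²
nRT/(V − nb) = (2.12)(0.08206)(379.9)/(5.598 − 2.12×0.06616) = 66.090/5.4577 = 12.109 atm
a n²/V² = (5.614)(2.12)²/(5.598)² = 0.80515 atm
P = 12.109 − 0.80515 = 11.30 atm

P ≈ 11.30 atm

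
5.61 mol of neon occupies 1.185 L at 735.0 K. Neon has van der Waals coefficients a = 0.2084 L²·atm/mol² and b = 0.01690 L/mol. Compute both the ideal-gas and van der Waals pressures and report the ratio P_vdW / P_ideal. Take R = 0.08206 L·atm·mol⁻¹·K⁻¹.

P_vdW / P_ideal ≈ 1.071

Ideal: P_ideal = nRT/V = (5.61)(0.08206)(735.0)/1.185 = 285.538 atm
vdW: P = nRT/(V − nb) − a n²/V² = 338.362/1.09019 − 6.55879/1.40423 = 310.370 − 4.67074 = 305.699 atm
Ratio = 305.699/285.538 = 1.071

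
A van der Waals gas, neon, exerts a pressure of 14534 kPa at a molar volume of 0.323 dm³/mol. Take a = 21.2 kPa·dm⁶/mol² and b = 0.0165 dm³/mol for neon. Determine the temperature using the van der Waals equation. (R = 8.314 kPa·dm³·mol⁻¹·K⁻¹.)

T ≈ 543.3 K

T = (P + a/V_m²)(V_m − b)/R
P + a/V_m² = 14534 + 21.2/(0.323)² = 14737 kPa
V_m − b = 0.323 − 0.0165 = 0.30650 dm³/mol
T = (14737)(0.30650)/8.314 = 543.3 K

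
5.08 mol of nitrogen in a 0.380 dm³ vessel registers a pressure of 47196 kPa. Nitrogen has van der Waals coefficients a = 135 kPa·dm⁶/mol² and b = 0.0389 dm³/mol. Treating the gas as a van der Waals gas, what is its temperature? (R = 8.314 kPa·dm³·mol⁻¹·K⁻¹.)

T = (P + a n²/V²)(V − nb)/(nR)
P + a n²/V² = 47196 + (135)(5.08)²/(0.380)² = 71322 kPa
V − nb = 0.380 − (5.08)(0.0389) = 0.18239 dm³
T = (71322)(0.18239)/((5.08)(8.314)) = 308.0 K

T ≈ 308.0 K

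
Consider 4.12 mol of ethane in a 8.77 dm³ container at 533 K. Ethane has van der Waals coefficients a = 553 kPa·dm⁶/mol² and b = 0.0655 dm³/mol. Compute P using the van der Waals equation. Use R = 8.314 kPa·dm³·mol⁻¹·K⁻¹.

P ≈ 2026 kPa

P = nRT/(V − nb) − a n²/V²
nRT/(V − nb) = (4.12)(8.314)(533)/(8.77 − 4.12×0.0655) = 18257/8.5001 = 2147.9 kPa
a n²/V² = (553)(4.12)²/(8.77)² = 122.05 kPa
P = 2147.9 − 122.05 = 2026 kPa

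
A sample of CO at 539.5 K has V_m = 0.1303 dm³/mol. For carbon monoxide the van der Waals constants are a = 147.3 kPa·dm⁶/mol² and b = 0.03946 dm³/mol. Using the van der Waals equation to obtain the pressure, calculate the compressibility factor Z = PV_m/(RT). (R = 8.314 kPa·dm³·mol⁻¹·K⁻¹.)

Z ≈ 1.182

P = RT/(V_m − b) − a/V_m² = (8.314)(539.5)/(0.1303 − 0.03946) − 147.3/(0.1303)²
  = 4485.4/0.090840 − 8675.9 = 49377 − 8675.9 = 40701 kPa
Z = PV_m/(RT) = (40701)(0.1303)/((8.314)(539.5)) = 5303.3/4485.4 = 1.182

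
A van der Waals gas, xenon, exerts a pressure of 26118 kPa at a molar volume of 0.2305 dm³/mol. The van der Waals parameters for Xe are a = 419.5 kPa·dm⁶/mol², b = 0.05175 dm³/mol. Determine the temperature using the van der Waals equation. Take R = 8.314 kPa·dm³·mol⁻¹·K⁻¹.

T ≈ 731.3 K

T = (P + a/V_m²)(V_m − b)/R
P + a/V_m² = 26118 + 419.5/(0.2305)² = 34014 kPa
V_m − b = 0.2305 − 0.05175 = 0.17875 dm³/mol
T = (34014)(0.17875)/8.314 = 731.3 K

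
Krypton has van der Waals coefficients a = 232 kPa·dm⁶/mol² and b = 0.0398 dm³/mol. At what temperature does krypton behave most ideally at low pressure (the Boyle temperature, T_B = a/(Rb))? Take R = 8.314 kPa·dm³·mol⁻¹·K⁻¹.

For a van der Waals gas the second virial coefficient B₂ = b − a/(RT) vanishes at T_B = a/(Rb).
T_B = 232/(8.314×0.0398) = 232/0.33090 = 701.1 K

T_B ≈ 701.1 K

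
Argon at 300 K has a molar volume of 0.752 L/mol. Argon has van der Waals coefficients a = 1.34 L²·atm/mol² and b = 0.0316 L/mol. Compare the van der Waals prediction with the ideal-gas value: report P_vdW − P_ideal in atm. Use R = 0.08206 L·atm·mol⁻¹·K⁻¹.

ΔP ≈ -0.934 atm

Ideal: P_ideal = RT/V_m = (0.08206)(300)/0.752 = 32.7367 atm
vdW: P = RT/(V_m − b) − a/V_m² = 24.6180/0.720400 − 1.34/0.565504 = 34.1727 − 2.36957 = 31.8031 atm
ΔP = 31.8031 − 32.7367 = -0.934 atm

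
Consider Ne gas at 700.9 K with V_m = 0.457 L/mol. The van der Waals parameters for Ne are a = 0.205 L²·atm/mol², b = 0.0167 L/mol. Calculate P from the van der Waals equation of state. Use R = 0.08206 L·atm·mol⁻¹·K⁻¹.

P ≈ 129.6 atm

P = RT/(V_m − b) − a/V_m²
RT/(V_m − b) = (0.08206)(700.9)/(0.457 − 0.0167) = 57.516/0.44030 = 130.63 atm
a/V_m² = 0.205/(0.457)² = 0.98157 atm
P = 130.63 − 0.98157 = 129.6 atm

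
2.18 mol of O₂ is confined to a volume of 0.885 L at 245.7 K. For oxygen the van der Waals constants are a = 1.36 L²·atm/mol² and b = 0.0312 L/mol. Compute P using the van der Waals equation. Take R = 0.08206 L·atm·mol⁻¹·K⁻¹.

P = nRT/(V − nb) − a n²/V²
nRT/(V − nb) = (2.18)(0.08206)(245.7)/(0.885 − 2.18×0.0312) = 43.953/0.81698 = 53.799 atm
a n²/V² = (1.36)(2.18)²/(0.885)² = 8.2521 atm
P = 53.799 − 8.2521 = 45.55 atm

P ≈ 45.55 atm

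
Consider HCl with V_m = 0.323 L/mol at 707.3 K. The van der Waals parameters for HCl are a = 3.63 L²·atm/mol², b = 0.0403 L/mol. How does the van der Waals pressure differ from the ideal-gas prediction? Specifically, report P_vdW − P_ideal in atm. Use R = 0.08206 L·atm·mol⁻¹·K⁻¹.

ΔP ≈ -9.18 atm

Ideal: P_ideal = RT/V_m = (0.08206)(707.3)/0.323 = 179.694 atm
vdW: P = RT/(V_m − b) − a/V_m² = 58.0410/0.282700 − 3.63/0.104329 = 205.310 − 34.7938 = 170.516 atm
ΔP = 170.516 − 179.694 = -9.18 atm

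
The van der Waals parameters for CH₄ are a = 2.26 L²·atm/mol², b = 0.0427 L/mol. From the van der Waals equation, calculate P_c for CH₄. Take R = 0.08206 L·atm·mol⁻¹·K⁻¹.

P_c ≈ 45.91 atm

For a van der Waals gas, P_c = a/(27b²).
P_c = 2.26/(27×(0.0427)²) = 2.26/0.049229 = 45.91 atm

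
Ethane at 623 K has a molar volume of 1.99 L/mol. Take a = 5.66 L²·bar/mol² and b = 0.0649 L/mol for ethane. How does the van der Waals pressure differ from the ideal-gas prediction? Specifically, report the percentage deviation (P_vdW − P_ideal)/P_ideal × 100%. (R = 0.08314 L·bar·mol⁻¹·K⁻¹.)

Ideal: P_ideal = RT/V_m = (0.08314)(623)/1.99 = 26.0283 bar
vdW: P = RT/(V_m − b) − a/V_m² = 51.7962/1.92510 − 5.66/3.96010 = 26.9057 − 1.42926 = 25.4764 bar
% deviation = (25.4764 − 26.0283)/26.0283 × 100% = -2.12%

-2.12 %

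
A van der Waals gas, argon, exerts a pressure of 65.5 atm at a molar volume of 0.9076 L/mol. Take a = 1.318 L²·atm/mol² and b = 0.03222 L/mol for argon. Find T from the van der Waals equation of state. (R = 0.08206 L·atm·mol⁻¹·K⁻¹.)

T = (P + a/V_m²)(V_m − b)/R
P + a/V_m² = 65.5 + 1.318/(0.9076)² = 67.100 atm
V_m − b = 0.9076 − 0.03222 = 0.87538 L/mol
T = (67.100)(0.87538)/0.08206 = 715.8 K

T ≈ 715.8 K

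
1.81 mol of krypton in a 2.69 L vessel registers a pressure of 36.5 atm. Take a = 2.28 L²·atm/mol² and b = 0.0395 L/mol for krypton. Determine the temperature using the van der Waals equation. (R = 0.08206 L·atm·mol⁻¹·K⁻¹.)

T = (P + a n²/V²)(V − nb)/(nR)
P + a n²/V² = 36.5 + (2.28)(1.81)²/(2.69)² = 37.532 atm
V − nb = 2.69 − (1.81)(0.0395) = 2.6185 L
T = (37.532)(2.6185)/((1.81)(0.08206)) = 661.7 K

T ≈ 661.7 K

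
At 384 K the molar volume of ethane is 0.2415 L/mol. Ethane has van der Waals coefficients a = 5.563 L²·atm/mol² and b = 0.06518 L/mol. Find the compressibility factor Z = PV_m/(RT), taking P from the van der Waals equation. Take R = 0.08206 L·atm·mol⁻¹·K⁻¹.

Z ≈ 0.6386

P = RT/(V_m − b) − a/V_m² = (0.08206)(384)/(0.2415 − 0.06518) − 5.563/(0.2415)²
  = 31.511/0.17632 − 95.384 = 178.71 − 95.384 = 83.33 atm
Z = PV_m/(RT) = (83.33)(0.2415)/((0.08206)(384)) = 20.124/31.511 = 0.6386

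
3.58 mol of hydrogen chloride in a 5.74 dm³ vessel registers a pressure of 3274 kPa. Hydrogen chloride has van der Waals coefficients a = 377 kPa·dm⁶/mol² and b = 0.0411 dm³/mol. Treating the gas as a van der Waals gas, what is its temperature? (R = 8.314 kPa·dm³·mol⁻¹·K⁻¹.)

T = (P + a n²/V²)(V − nb)/(nR)
P + a n²/V² = 3274 + (377)(3.58)²/(5.74)² = 3420.7 kPa
V − nb = 5.74 − (3.58)(0.0411) = 5.5929 dm³
T = (3420.7)(5.5929)/((3.58)(8.314)) = 642.8 K

T ≈ 642.8 K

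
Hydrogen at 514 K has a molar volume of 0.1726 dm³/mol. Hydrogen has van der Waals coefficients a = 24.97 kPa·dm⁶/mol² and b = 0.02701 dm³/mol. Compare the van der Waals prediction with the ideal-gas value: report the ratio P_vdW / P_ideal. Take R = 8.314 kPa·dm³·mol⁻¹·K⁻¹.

P_vdW / P_ideal ≈ 1.152

Ideal: P_ideal = RT/V_m = (8.314)(514)/0.1726 = 24759.0 kPa
vdW: P = RT/(V_m − b) − a/V_m² = 4273.40/0.145590 − 24.97/0.0297908 = 29352.3 − 838.178 = 28514.1 kPa
Ratio = 28514.1/24759.0 = 1.152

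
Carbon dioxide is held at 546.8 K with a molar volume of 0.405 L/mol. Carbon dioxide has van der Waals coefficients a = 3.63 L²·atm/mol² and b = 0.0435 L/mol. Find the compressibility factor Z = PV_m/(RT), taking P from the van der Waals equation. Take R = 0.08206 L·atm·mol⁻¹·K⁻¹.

Z ≈ 0.9206

P = RT/(V_m − b) − a/V_m² = (0.08206)(546.8)/(0.405 − 0.0435) − 3.63/(0.405)²
  = 44.870/0.36150 − 22.131 = 124.12 − 22.131 = 101.99 atm
Z = PV_m/(RT) = (101.99)(0.405)/((0.08206)(546.8)) = 41.306/44.870 = 0.9206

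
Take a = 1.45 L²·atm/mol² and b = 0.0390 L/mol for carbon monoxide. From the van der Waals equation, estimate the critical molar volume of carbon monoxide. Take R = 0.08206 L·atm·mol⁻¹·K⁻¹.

V_m,c ≈ 0.1170 L/mol

For a van der Waals gas, V_m,c = 3b.
V_m,c = 3×0.0390 = 0.1170 L/mol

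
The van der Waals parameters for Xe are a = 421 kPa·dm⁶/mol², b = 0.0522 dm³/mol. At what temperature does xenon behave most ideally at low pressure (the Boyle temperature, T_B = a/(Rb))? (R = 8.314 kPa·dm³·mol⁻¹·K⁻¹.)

For a van der Waals gas the second virial coefficient B₂ = b − a/(RT) vanishes at T_B = a/(Rb).
T_B = 421/(8.314×0.0522) = 421/0.43399 = 970.1 K

T_B ≈ 970.1 K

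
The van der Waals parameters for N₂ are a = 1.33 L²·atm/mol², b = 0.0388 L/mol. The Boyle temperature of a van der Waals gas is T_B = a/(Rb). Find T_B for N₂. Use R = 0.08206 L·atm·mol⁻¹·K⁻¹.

T_B ≈ 417.7 K

For a van der Waals gas the second virial coefficient B₂ = b − a/(RT) vanishes at T_B = a/(Rb).
T_B = 1.33/(0.08206×0.0388) = 1.33/0.0031839 = 417.7 K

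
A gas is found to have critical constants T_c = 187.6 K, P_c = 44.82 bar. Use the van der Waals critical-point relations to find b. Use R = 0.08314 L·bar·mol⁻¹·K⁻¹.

b ≈ 0.04350 L/mol

From T_c = 8a/(27Rb) and P_c = a/(27b²): b = R T_c/(8 P_c).
b = (0.08314)(187.6)/(8×44.82) = 15.597/358.56 = 0.04350 L/mol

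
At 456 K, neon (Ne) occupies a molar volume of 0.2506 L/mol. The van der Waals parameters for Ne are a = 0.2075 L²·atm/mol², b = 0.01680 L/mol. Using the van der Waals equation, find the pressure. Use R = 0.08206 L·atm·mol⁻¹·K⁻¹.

P = RT/(V_m − b) − a/V_m²
RT/(V_m − b) = (0.08206)(456)/(0.2506 − 0.01680) = 37.419/0.23380 = 160.05 atm
a/V_m² = 0.2075/(0.2506)² = 3.3041 atm
P = 160.05 − 3.3041 = 156.7 atm

P ≈ 156.7 atm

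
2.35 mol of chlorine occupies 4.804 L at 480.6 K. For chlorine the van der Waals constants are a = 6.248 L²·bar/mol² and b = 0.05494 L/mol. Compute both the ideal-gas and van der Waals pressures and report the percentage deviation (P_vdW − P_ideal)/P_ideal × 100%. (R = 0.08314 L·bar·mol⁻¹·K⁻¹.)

-4.89 %

Ideal: P_ideal = nRT/V = (2.35)(0.08314)(480.6)/4.804 = 19.5460 bar
vdW: P = nRT/(V − nb) − a n²/V² = 93.8991/4.67489 − 34.5046/23.0784 = 20.0858 − 1.49510 = 18.5907 bar
% deviation = (18.5907 − 19.5460)/19.5460 × 100% = -4.89%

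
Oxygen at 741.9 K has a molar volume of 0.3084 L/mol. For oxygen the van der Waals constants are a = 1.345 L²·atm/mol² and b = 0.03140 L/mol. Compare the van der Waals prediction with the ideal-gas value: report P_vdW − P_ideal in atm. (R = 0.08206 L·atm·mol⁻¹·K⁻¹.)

Ideal: P_ideal = RT/V_m = (0.08206)(741.9)/0.3084 = 197.407 atm
vdW: P = RT/(V_m − b) − a/V_m² = 60.8803/0.277000 − 1.345/0.0951106 = 219.784 − 14.1414 = 205.643 atm
ΔP = 205.643 − 197.407 = 8.24 atm

ΔP ≈ 8.24 atm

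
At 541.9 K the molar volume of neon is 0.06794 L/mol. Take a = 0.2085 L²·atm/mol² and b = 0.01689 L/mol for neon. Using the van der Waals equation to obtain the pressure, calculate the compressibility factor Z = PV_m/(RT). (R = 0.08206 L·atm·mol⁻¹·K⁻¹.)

P = RT/(V_m − b) − a/V_m² = (0.08206)(541.9)/(0.06794 − 0.01689) − 0.2085/(0.06794)²
  = 44.468/0.051050 − 45.171 = 871.07 − 45.171 = 825.90 atm
Z = PV_m/(RT) = (825.90)(0.06794)/((0.08206)(541.9)) = 56.112/44.468 = 1.262

Z ≈ 1.262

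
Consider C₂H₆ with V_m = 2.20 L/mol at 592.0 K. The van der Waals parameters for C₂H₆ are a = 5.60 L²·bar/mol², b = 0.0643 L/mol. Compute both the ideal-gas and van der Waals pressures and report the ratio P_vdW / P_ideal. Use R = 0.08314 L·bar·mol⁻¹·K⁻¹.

P_vdW / P_ideal ≈ 0.9784

Ideal: P_ideal = RT/V_m = (0.08314)(592.0)/2.20 = 22.3722 bar
vdW: P = RT/(V_m − b) − a/V_m² = 49.2189/2.13570 − 5.60/4.84000 = 23.0458 − 1.15702 = 21.8888 bar
Ratio = 21.8888/22.3722 = 0.9784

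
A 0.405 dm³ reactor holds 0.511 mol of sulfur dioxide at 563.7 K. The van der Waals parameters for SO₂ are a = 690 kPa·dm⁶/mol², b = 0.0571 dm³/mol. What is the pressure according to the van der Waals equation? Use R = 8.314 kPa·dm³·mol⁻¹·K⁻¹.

P ≈ 5274 kPa

P = nRT/(V − nb) − a n²/V²
nRT/(V − nb) = (0.511)(8.314)(563.7)/(0.405 − 0.511×0.0571) = 2394.9/0.37582 = 6372.5 kPa
a n²/V² = (690)(0.511)²/(0.405)² = 1098.5 kPa
P = 6372.5 − 1098.5 = 5274 kPa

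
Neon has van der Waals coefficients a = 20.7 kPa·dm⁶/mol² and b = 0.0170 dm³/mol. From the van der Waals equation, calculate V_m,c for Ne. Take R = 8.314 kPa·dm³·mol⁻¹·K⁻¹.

For a van der Waals gas, V_m,c = 3b.
V_m,c = 3×0.0170 = 0.05100 dm³/mol

V_m,c ≈ 0.05100 dm³/mol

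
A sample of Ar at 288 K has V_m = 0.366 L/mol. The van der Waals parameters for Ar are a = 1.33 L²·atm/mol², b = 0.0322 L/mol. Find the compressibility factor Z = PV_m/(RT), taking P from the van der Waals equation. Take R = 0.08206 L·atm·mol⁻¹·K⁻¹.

Z ≈ 0.9427

P = RT/(V_m − b) − a/V_m² = (0.08206)(288)/(0.366 − 0.0322) − 1.33/(0.366)²
  = 23.633/0.33380 − 9.9286 = 70.800 − 9.9286 = 60.871 atm
Z = PV_m/(RT) = (60.871)(0.366)/((0.08206)(288)) = 22.279/23.633 = 0.9427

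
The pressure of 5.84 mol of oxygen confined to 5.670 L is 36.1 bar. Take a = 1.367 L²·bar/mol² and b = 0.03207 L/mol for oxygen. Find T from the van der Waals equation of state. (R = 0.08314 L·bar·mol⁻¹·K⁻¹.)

T ≈ 424.0 K

T = (P + a n²/V²)(V − nb)/(nR)
P + a n²/V² = 36.1 + (1.367)(5.84)²/(5.670)² = 37.550 bar
V − nb = 5.670 − (5.84)(0.03207) = 5.4827 L
T = (37.550)(5.4827)/((5.84)(0.08314)) = 424.0 K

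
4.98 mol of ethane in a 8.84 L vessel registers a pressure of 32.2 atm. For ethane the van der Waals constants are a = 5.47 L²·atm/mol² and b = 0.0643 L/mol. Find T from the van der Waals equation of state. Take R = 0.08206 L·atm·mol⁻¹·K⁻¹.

T ≈ 707.5 K

T = (P + a n²/V²)(V − nb)/(nR)
P + a n²/V² = 32.2 + (5.47)(4.98)²/(8.84)² = 33.936 atm
V − nb = 8.84 − (4.98)(0.0643) = 8.5198 L
T = (33.936)(8.5198)/((4.98)(0.08206)) = 707.5 K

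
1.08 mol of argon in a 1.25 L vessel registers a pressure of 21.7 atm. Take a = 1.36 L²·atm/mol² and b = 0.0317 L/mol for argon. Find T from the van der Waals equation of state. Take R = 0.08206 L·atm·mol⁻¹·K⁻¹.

T = (P + a n²/V²)(V − nb)/(nR)
P + a n²/V² = 21.7 + (1.36)(1.08)²/(1.25)² = 22.715 atm
V − nb = 1.25 − (1.08)(0.0317) = 1.2158 L
T = (22.715)(1.2158)/((1.08)(0.08206)) = 311.6 K

T ≈ 311.6 K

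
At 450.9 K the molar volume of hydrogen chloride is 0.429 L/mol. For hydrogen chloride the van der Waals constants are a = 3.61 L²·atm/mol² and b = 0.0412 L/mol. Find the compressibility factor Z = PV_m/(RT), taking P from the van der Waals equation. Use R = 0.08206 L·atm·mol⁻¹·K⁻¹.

P = RT/(V_m − b) − a/V_m² = (0.08206)(450.9)/(0.429 − 0.0412) − 3.61/(0.429)²
  = 37.001/0.38780 − 19.615 = 95.413 − 19.615 = 75.798 atm
Z = PV_m/(RT) = (75.798)(0.429)/((0.08206)(450.9)) = 32.517/37.001 = 0.8788

Z ≈ 0.8788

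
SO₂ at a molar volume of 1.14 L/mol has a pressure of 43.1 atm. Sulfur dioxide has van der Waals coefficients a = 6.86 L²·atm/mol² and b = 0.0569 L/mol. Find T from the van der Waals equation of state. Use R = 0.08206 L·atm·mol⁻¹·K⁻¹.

T = (P + a/V_m²)(V_m − b)/R
P + a/V_m² = 43.1 + 6.86/(1.14)² = 48.379 atm
V_m − b = 1.14 − 0.0569 = 1.0831 L/mol
T = (48.379)(1.0831)/0.08206 = 638.5 K

T ≈ 638.5 K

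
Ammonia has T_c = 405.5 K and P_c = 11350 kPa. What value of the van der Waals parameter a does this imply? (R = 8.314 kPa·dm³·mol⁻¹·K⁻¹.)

From T_c = 8a/(27Rb) and P_c = a/(27b²): a = 27 R² T_c²/(64 P_c).
a = 27×(8.314)²×(405.5)²/(64×11350) = 306877835/726400 = 422.5 kPa·dm⁶/mol²

a ≈ 422.5 kPa·dm⁶/mol²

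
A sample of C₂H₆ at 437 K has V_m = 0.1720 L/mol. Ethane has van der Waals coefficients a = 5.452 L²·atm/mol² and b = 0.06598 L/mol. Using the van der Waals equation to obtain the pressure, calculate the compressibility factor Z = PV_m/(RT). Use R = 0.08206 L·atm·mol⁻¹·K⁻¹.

Z ≈ 0.7384

P = RT/(V_m − b) − a/V_m² = (0.08206)(437)/(0.1720 − 0.06598) − 5.452/(0.1720)²
  = 35.860/0.10602 − 184.29 = 338.24 − 184.29 = 153.95 atm
Z = PV_m/(RT) = (153.95)(0.1720)/((0.08206)(437)) = 26.479/35.860 = 0.7384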